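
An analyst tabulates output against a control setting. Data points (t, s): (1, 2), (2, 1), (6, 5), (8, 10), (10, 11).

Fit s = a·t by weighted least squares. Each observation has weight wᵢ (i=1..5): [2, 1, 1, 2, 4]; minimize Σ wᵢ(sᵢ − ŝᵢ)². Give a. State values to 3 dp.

a = 1.116

The normal equations are: 570·a = 636.
Hence a = 636 / 570 ≈ 1.11579.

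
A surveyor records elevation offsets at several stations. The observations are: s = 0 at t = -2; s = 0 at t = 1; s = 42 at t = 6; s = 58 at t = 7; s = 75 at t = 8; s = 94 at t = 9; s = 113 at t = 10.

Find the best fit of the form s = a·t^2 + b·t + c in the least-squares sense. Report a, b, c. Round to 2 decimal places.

a = 1.04, b = 1.24, c = -1.91

Entries of MᵀM: Σt^2·t^2 = 24371, Σt^2·t = 2793, Σt^2 = 335, Σt·t = 335, Σt = 39, Σ1 = 7.
And Σt^2·s = 28068, Σt·s = 3234, Σs = 382.
MᵀM·[a, b, c]ᵀ = Mᵀs becomes [[24371, 2793, 335]; [2793, 335, 39]; [335, 39, 7]]·[a, b, c]ᵀ = [28068, 3234, 382]ᵀ.
Inverting the 3×3 Gram matrix, [a, b, c]ᵀ = [31874/30767, 38109/30767, -58721/30767]ᵀ.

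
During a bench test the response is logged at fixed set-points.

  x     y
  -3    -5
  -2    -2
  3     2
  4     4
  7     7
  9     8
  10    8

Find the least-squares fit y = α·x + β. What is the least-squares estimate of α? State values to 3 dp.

α = 0.987

Setting ∂/∂α … = 0 gives: 268·α + 28·β = 242;  28·α + 7·β = 22.
(Σx·x = 268, Σx = 28, Σ1 = 7, Σx·y = 242, Σy = 22.)
Δ = 268·7 − 28² = 1092.
α = (242·7 − 28·22)/1092 = 77/78; β = (268·22 − 28·242)/1092 = -220/273.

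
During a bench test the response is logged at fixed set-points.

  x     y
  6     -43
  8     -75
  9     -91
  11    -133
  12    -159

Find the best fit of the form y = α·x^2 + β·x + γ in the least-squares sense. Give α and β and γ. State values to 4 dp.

Entries of AᵀA: Σx^2·x^2 = 47330, Σx^2·x = 4516, Σx^2 = 446, Σx·x = 446, Σx = 46, Σ1 = 5.
Right-hand side: Σx^2·y = -52708, Σx·y = -5048, Σy = -501.
Normal equations: [[47330, 4516, 446]; [4516, 446, 46]; [446, 46, 5]]·[α, β, γ]ᵀ = [-52708, -5048, -501]ᵀ.
Inverting the 3×3 Gram matrix, [α, β, γ]ᵀ = [-235/231, -191/231, -61/33]ᵀ.

α = -1.0173, β = -0.8268, γ = -1.8485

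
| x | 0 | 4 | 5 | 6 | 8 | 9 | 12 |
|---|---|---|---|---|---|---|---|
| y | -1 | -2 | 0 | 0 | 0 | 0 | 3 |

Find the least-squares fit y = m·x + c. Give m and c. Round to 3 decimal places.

m = 0.313, c = -1.968

The normal system MᵀM·[m, c]ᵀ = Mᵀy is [[366, 44]; [44, 7]]·[m, c]ᵀ = [28, 0]ᵀ.
Δ = 366·7 − 44² = 626.
m = (28·7 − 44·0)/626 = 98/313; c = (366·0 − 44·28)/626 = -616/313.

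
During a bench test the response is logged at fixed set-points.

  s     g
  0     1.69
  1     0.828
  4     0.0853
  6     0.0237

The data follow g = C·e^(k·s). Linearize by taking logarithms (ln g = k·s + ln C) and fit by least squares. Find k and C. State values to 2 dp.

Let Y = ln g. Fitting Y = k·s + ln C by least squares:
XᵀX = [[53.0000, 11.0000]; [11.0000, 4]], rhs = [-32.4887, -5.8679]ᵀ  (here Σs = 11.0000, Σ(s)² = 53.0000, Σln g = -5.8679, Σs·ln g = -32.4887).
Slope k = (n·Σs·ln g − Σs·Σln g)/(n·Σ(s)² − (Σs)²) = (4·-32.4887 − 11.0000·-5.8679)/91.0000 = -0.71877; ln C = (Σln g − k·Σs)/n = 0.50966, so C = exp(0.50966) = 1.66472.

k = -0.72, C = 1.66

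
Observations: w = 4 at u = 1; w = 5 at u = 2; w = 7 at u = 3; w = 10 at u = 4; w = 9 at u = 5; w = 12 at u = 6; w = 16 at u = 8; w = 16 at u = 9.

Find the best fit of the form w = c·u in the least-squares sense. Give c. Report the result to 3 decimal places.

c = 1.966

Compute the Gram sums: Σu·u = 236.
For Aᵀw: Σu·w = 464.
Hence c = 464 / 236 ≈ 1.9661.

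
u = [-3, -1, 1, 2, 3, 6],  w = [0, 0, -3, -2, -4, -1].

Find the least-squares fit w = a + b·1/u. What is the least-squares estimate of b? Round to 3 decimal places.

Forming XᵀX = [[6, 2/3]; [2/3, 5/2]] and Xᵀw = [-10, -11/2]ᵀ gives XᵀX·[a, b]ᵀ = Xᵀw.
Determinant 6·(5/2) − (2/3)² = 131/9.
a = ((-10)·(5/2) − (2/3)·(-11/2))/(131/9) = -192/131; b = (6·(-11/2) − (2/3)·(-10))/(131/9) = -237/131.

b = -1.809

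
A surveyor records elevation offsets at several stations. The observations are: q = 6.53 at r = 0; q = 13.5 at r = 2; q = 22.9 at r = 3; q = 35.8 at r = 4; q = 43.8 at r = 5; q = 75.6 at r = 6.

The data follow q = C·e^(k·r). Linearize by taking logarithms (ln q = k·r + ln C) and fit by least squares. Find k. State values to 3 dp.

Let Y = ln q. Fitting Y = k·r + ln C by least squares:
Σr = 20.0000, Σ(r)² = 90.0000, Σln q = 19.2933, Σr·ln q = 73.7615.
Equations: 90.0000·k + 20.0000·ln C = 73.7615;  20.0000·k + 6·ln C = 19.2933.
Slope k = (n·Σr·ln q − Σr·Σln q)/(n·Σ(r)² − (Σr)²) = (6·73.7615 − 20.0000·19.2933)/140.0000 = 0.40503; ln C = (Σln q − k·Σr)/n = 1.86546.

k = 0.405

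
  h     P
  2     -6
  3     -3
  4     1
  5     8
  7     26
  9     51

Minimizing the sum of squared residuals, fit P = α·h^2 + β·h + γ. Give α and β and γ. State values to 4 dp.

Compute the Gram sums: Σh^2·h^2 = 9940, Σh^2·h = 1296, Σh^2 = 184, Σh·h = 184, Σh = 30, Σ1 = 6.
For MᵀP: Σh^2·P = 5570, Σh·P = 664, ΣP = 77.
Row-reducing yields α = 3143/3550, β = -5627/3550, γ = -11346/1775.

α = 0.8854, β = -1.5851, γ = -6.3921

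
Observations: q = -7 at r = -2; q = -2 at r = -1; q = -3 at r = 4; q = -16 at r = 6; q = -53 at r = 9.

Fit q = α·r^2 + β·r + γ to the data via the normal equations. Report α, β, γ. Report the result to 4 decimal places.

Entries of AᵀA: Σr^2·r^2 = 8130, Σr^2·r = 1000, Σr^2 = 138, Σr·r = 138, Σr = 16, Σ1 = 5.
Moment sums: Σr^2·q = -4947, Σr·q = -569, Σq = -81.
Solving the 3×3 system (Gaussian elimination) gives α = -155893/158174, β = 438345/158174, γ = 168762/79087.

α = -0.9856, β = 2.7713, γ = 2.1339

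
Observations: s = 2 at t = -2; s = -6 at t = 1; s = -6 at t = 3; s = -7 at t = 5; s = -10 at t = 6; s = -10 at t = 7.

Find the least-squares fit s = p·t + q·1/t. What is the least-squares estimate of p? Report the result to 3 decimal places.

From the data, Σt·t = 124, Σt·1/t = 6, Σ1/t·1/t = 31957/22050.
For Mᵀs: Σt·s = -193, Σ1/t·s = -1417/105.
Normal equations: [[124, 6]; [6, 31957/22050]]·[p, q]ᵀ = [-193, -1417/105]ᵀ.
Δ = 124·(31957/22050) − 6² = 1584434/11025.
p = ((-193)·(31957/22050) − 6·(-1417/105))/(1584434/11025) = -4382281/3168868; q = (124·(-1417/105) − 6·(-193))/(1584434/11025) = -2841195/792217.

p = -1.383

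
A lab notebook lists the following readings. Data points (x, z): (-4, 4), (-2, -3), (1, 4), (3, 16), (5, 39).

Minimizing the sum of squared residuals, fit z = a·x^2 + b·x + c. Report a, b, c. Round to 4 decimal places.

Forming AᵀA = [[979, 81, 55]; [81, 55, 3]; [55, 3, 5]] and Aᵀz = [1175, 237, 60]ᵀ gives AᵀA·[a, b, c]ᵀ = Aᵀz.
Row-reducing yields a = 44375/43982, b = 126135/43982, c = -18011/21991.

a = 1.0089, b = 2.8679, c = -0.8190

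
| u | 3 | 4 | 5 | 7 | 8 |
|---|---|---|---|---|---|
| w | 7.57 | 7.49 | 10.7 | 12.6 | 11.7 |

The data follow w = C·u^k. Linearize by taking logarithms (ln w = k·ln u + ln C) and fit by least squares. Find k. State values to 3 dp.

k = 0.559

Taking logs, ln w = k·ln u + ln C, so regress ln w on ln u.
Sums: Σln u = 8.1197, Σ(ln u)² = 13.8297, Σln w = 11.4013, Σln u·ln w = 18.8749.
Normal system: [[13.8297, 8.1197]; [8.1197, 5]]·[k, ln C]ᵀ = [18.8749, 11.4013]ᵀ.
Slope k = (n·Σln u·ln w − Σln u·Σln w)/(n·Σ(ln u)² − (Σln u)²) = (5·18.8749 − 8.1197·11.4013)/3.2190 = 0.55899; ln C = (Σln w − k·Σln u)/n = 1.37250.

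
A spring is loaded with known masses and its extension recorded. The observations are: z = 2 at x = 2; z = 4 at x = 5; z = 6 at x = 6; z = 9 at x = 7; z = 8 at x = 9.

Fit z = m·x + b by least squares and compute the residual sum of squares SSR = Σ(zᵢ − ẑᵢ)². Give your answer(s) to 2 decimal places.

SSR = 6.00

The normal equations are: 195·m + 29·b = 195;  29·m + 5·b = 29.
Δ = 195·5 − 29² = 134.
m = (195·5 − 29·29)/134 = 1; b = (195·29 − 29·195)/134 = 0.
Residuals: 0, -1, 0, 2, -1; SSR = 6.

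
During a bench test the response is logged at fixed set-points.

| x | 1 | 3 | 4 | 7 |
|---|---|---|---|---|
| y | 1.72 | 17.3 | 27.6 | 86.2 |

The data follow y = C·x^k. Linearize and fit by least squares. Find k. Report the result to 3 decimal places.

k = 2.009

Linearized form: ln y = k·ln x + ln C. From the 4 transformed points,
Σln x = 4.4308, Σ(ln x)² = 6.9153, Σln y = 11.1675, Σln x·ln y = 16.4036.
Equations: 6.9153·k + 4.4308·ln C = 16.4036;  4.4308·k + 4·ln C = 11.1675.
Slope k = (n·Σln x·ln y − Σln x·Σln y)/(n·Σ(ln x)² − (Σln x)²) = (4·16.4036 − 4.4308·11.1675)/8.0292 = 2.00931; ln C = (Σln y − k·Σln x)/n = 0.56616.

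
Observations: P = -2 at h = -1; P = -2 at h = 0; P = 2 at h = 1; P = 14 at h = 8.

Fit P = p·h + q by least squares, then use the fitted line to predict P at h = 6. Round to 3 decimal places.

Setting ∂/∂p … = 0 gives: 66·p + 8·q = 116;  8·p + 4·q = 12.
(Σh·h = 66, Σh = 8, Σ1 = 4, Σh·P = 116, ΣP = 12.)
Eliminating q: 4·(row 1) − 8·(row 2) gives 200·p = 4·116 − 8·12 = 368, so p = 46/25.
Then q = (12 − 8·(46/25))/4 = -17/25.
At h = 6: P̂ = (46/25)·(6) + (-17/25)·(1) = 259/25.

P̂ = 10.360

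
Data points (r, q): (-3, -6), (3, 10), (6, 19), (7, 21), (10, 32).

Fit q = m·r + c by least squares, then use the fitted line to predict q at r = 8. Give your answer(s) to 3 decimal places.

q̂ = 24.973

From the data, Σr·r = 203, Σr = 23, Σ1 = 5.
Moment sums: Σr·q = 629, Σq = 76.
Normal equations: [[203, 23]; [23, 5]]·[m, c]ᵀ = [629, 76]ᵀ.
Determinant 203·5 − 23² = 486.
m = (629·5 − 23·76)/486 = 1397/486; c = (203·76 − 23·629)/486 = 961/486.
At r = 8: q̂ = (1397/486)·(8) + (961/486)·(1) = 12137/486.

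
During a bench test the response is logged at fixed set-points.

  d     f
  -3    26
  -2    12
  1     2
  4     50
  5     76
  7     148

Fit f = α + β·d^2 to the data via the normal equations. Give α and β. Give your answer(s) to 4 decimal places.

α = -0.3407, β = 3.0389

MᵀM·[α, β]ᵀ = Mᵀf reads: 6·α + 104·β = 314;  104·α + 3380·β = 10236.
det = 6·3380 − 104² = 9464.
α = (314·3380 − 104·10236)/9464 = -31/91; β = (6·10236 − 104·314)/9464 = 3595/1183.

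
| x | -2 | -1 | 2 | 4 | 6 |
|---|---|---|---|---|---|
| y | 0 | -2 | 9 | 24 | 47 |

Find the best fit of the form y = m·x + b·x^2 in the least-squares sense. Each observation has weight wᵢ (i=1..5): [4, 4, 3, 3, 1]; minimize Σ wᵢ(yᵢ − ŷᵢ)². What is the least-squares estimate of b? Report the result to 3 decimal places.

b = 0.950

With design matrix M, MᵀWM = [[116, 396]; [396, 2180]] and MᵀWy = [632, 2944]ᵀ.
Eliminating b: 2180·(row 1) − 396·(row 2) gives 96064·m = 2180·632 − 396·2944 = 211936, so m = 6623/3002.
Then b = (2944 − 396·(6623/3002))/2180 = 2851/3002.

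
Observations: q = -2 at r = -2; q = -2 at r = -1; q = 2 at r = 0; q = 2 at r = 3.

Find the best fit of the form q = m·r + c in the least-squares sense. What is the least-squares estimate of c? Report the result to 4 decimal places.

Entries of MᵀM: Σr·r = 14, Σr = 0, Σ1 = 4.
For Mᵀq: Σr·q = 12, Σq = 0.
MᵀM·[m, c]ᵀ = Mᵀq becomes [[14, 0]; [0, 4]]·[m, c]ᵀ = [12, 0]ᵀ.
det = 14·4 − 0² = 56.
m = (12·4 − 0·0)/56 = 6/7; c = (14·0 − 0·12)/56 = 0.

c = 0.0000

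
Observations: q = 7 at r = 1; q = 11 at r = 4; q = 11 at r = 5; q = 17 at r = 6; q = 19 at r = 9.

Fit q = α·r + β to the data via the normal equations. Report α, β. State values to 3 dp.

Setting ∂/∂α … = 0 gives: 159·α + 25·β = 379;  25·α + 5·β = 65.
Eliminating β: 5·(row 1) − 25·(row 2) gives 170·α = 5·379 − 25·65 = 270, so α = 27/17.
Then β = (65 − 25·(27/17))/5 = 86/17.

α = 1.588, β = 5.059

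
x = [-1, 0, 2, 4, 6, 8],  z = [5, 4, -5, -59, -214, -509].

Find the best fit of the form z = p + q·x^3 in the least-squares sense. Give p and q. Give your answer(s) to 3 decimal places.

The normal equations are: 6·p + 799·q = -778;  799·p + 312961·q = -310653.
(Σ1 = 6, Σx^3 = 799, Σx^3·x^3 = 312961, Σz = -778, Σx^3·z = -310653.)
Eliminating q: 312961·(row 1) − 799·(row 2) gives 1239365·p = 312961·(-778) − 799·(-310653) = 4728089, so p = 4728089/1239365.
Then q = ((-310653) − 799·(4728089/1239365))/312961 = -1242296/1239365.

p = 3.815, q = -1.002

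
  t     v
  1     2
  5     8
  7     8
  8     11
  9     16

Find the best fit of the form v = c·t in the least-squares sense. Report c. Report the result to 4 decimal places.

c = 1.5000

Setting ∂/∂c … = 0 gives: 220·c = 330.
(Σt·t = 220, Σt·v = 330.)
c = 330/220 = 1.5.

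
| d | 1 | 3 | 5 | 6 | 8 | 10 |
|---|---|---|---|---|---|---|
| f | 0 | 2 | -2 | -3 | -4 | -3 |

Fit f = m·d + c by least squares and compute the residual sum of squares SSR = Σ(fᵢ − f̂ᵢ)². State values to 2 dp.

SSR = 9.61

Compute the Gram sums: Σd·d = 235, Σd = 33, Σ1 = 6.
And Σd·f = -84, Σf = -10.
XᵀX·[m, c]ᵀ = Xᵀf becomes [[235, 33]; [33, 6]]·[m, c]ᵀ = [-84, -10]ᵀ.
Eliminating c: 6·(row 1) − 33·(row 2) gives 321·m = 6·(-84) − 33·(-10) = -174, so m = -58/107.
Then c = ((-10) − 33·(-58/107))/6 = 422/321.
Residuals: -248/321, 742/321, -194/321, -341/321, -314/321, 355/321; SSR = 3086/321.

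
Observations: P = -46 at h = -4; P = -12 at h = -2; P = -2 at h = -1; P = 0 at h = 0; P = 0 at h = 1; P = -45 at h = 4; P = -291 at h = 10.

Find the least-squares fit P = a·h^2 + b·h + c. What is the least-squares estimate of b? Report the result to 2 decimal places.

b = 0.21

Sums needed: Σh^2·h^2 = 10530, Σh^2·h = 992, Σh^2 = 138, Σh·h = 138, Σh = 8, Σ1 = 7.
Right-hand side: Σh^2·P = -30606, Σh·P = -2880, ΣP = -396.
Normal equations: [[10530, 992, 138]; [992, 138, 8]; [138, 8, 7]]·[a, b, c]ᵀ = [-30606, -2880, -396]ᵀ.
Solving the 3×3 system (Gaussian elimination) gives a = -1597161/542969, b = 112296/542969, c = 642018/542969.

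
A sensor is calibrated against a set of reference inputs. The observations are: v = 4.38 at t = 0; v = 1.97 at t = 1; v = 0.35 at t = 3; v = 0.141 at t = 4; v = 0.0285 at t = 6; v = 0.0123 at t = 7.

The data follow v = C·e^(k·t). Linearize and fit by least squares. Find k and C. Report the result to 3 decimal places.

Linearized form: ln v = k·t + ln C. From the 6 transformed points,
Over the data: Σt = 21.0000, Σ(t)² = 111.0000, Σln v = -8.8097, Σt·ln v = -62.4416.
Normal system: [[111.0000, 21.0000]; [21.0000, 6]]·[k, ln C]ᵀ = [-62.4416, -8.8097]ᵀ.
Solving (det = 225.0000): k = -0.84287, ln C = 1.48174, so C = exp(1.48174) = 4.40062.

k = -0.843, C = 4.401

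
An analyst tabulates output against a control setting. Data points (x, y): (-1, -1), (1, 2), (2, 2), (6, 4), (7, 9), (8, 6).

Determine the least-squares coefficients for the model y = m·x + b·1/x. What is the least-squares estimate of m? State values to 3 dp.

m = 0.894

Normal-equation sums: Σx·x = 155, Σx·1/x = 6, Σ1/x·1/x = 65305/28224.
Right-hand side: Σx·y = 142, Σ1/x·y = 563/84.
So AᵀA·[m, b]ᵀ = Aᵀy: [[155, 6]; [6, 65305/28224]]·[m, b]ᵀ = [142, 563/84]ᵀ.
det = 155·(65305/28224) − 6² = 9106211/28224.
m = (142·(65305/28224) − 6·(563/84))/(9106211/28224) = 8138302/9106211; b = (155·(563/84) − 6·142)/(9106211/28224) = 5274192/9106211.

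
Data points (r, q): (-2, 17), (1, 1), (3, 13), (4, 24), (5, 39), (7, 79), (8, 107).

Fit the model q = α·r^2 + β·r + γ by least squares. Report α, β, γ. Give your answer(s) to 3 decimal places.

Compute the Gram sums: Σr^2·r^2 = 7476, Σr^2·r = 1064, Σr^2 = 168, Σr·r = 168, Σr = 26, Σ1 = 7.
Right-hand side: Σr^2·q = 12264, Σr·q = 1706, Σq = 280.
AᵀA·[α, β, γ]ᵀ = Aᵀq becomes [[7476, 1064, 168]; [1064, 168, 26]; [168, 26, 7]]·[α, β, γ]ᵀ = [12264, 1706, 280]ᵀ.
Inverting the 3×3 Gram matrix, [α, β, γ]ᵀ = [1287/655, -18207/6550, 10373/3275]ᵀ.

α = 1.965, β = -2.780, γ = 3.167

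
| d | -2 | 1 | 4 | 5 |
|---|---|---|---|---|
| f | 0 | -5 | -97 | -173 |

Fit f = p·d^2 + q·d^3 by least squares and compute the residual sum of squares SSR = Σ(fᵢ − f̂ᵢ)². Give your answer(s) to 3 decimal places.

Sums needed: Σd^2·d^2 = 898, Σd^2·d^3 = 4118, Σd^3·d^3 = 19786.
For Mᵀf: Σd^2·f = -5882, Σd^3·f = -27838.
MᵀM·[p, q]ᵀ = Mᵀf becomes [[898, 4118]; [4118, 19786]]·[p, q]ᵀ = [-5882, -27838]ᵀ.
det = 898·19786 − 4118² = 809904.
p = ((-5882)·19786 − 4118·(-27838))/809904 = -36341/16873; q = (898·(-27838) − 4118·(-5882))/809904 = -16176/16873.
Residuals: 15956/16873, -31848/16873, -19961/16873, 11496/16873; SSR = 106649/16873.

SSR = 6.321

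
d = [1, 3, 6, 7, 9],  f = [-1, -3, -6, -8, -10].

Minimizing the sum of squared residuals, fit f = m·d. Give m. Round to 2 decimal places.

From the data, Σd·d = 176.
For Aᵀf: Σd·f = -192.
Normal equations: [[176]]·[m]ᵀ = [-192]ᵀ.
m = (-192)/176 = -1.09091.

m = -1.09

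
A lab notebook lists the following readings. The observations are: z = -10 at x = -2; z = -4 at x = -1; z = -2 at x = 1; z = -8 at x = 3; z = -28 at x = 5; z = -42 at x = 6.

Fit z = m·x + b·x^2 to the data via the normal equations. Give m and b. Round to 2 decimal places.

m = 1.79, b = -1.47

Forming MᵀM = [[76, 360]; [360, 2020]] and Mᵀz = [-394, -2330]ᵀ gives MᵀM·[m, b]ᵀ = Mᵀz.
det = 76·2020 − 360² = 23920.
m = ((-394)·2020 − 360·(-2330))/23920 = 1073/598; b = (76·(-2330) − 360·(-394))/23920 = -881/598.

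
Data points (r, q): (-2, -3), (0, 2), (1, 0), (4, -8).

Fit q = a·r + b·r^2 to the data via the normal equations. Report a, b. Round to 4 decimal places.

a = 0.3551, b = -0.5870

From the data, Σr·r = 21, Σr·r^2 = 57, Σr^2·r^2 = 273.
And Σr·q = -26, Σr^2·q = -140.
Normal equations: [[21, 57]; [57, 273]]·[a, b]ᵀ = [-26, -140]ᵀ.
det = 21·273 − 57² = 2484.
a = ((-26)·273 − 57·(-140))/2484 = 49/138; b = (21·(-140) − 57·(-26))/2484 = -27/46.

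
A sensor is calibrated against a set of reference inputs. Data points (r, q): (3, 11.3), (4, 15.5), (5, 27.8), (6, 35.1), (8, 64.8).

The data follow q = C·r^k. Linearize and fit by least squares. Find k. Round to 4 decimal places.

k = 1.8168

Linearized form: ln q = k·ln r + ln C. From the 5 transformed points,
Over the data: Σln r = 7.9655, Σ(ln r)² = 13.2535, Σln q = 16.2202, Σln r·ln q = 26.8644.
Normal system: [[13.2535, 7.9655]; [7.9655, 5]]·[k, ln C]ᵀ = [26.8644, 16.2202]ᵀ.
Solving (det = 2.8177): k = 1.81683, ln C = 0.34963.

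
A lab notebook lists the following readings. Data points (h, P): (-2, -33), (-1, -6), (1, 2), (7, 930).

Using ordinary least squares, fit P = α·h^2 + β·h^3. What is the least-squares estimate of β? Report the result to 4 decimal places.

Forming AᵀA = [[2419, 16775]; [16775, 117715]] and AᵀP = [45434, 319262]ᵀ gives AᵀA·[α, β]ᵀ = AᵀP.
Δ = 2419·117715 − 16775² = 3351960.
α = (45434·117715 − 16775·319262)/3351960 = -367837/167598; β = (2419·319262 − 16775·45434)/3351960 = 2534857/837990.

β = 3.0249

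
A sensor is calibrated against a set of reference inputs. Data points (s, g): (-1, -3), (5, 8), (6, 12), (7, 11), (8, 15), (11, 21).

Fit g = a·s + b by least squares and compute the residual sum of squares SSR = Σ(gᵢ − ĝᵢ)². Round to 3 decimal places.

SSR = 5.321

Compute the Gram sums: Σs·s = 296, Σs = 36, Σ1 = 6.
Right-hand side: Σs·g = 543, Σg = 64.
Normal equations: [[296, 36]; [36, 6]]·[a, b]ᵀ = [543, 64]ᵀ.
Δ = 296·6 − 36² = 480.
a = (543·6 − 36·64)/480 = 159/80; b = (296·64 − 36·543)/480 = -151/120.
Residuals: 59/240, -163/240, 4/3, -397/240, 43/120, 19/48; SSR = 1277/240.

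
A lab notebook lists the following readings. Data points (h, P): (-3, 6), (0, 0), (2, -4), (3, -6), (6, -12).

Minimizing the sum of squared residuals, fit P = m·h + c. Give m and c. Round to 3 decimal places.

m = -2.000, c = 0.000

Normal-equation sums: Σh·h = 58, Σh = 8, Σ1 = 5.
And Σh·P = -116, ΣP = -16.
So AᵀA·[m, c]ᵀ = AᵀP: [[58, 8]; [8, 5]]·[m, c]ᵀ = [-116, -16]ᵀ.
det = 58·5 − 8² = 226.
m = ((-116)·5 − 8·(-16))/226 = -2; c = (58·(-16) − 8·(-116))/226 = 0.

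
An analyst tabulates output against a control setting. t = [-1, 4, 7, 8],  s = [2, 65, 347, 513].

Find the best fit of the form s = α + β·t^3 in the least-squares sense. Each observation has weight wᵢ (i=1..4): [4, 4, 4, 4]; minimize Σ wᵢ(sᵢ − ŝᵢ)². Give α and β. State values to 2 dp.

The normal system AᵀWA·[α, β]ᵀ = AᵀWs is [[16, 3672]; [3672, 1535560]]·[α, β]ᵀ = [3708, 1543340]ᵀ.
Δ = 16·1535560 − 3672² = 11085376.
α = (3708·1535560 − 3672·1543340)/11085376 = 417375/173209; β = (16·1543340 − 3672·3708)/11085376 = 346177/346418.

α = 2.41, β = 1.00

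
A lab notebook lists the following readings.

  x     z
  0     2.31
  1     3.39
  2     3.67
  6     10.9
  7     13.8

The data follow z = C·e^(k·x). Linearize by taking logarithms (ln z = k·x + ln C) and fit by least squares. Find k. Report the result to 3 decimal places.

With ln zᵢ as the transformed response and xᵢ as the regressor:
XᵀX = [[90.0000, 16.0000]; [16.0000, 5]], rhs = [36.5265, 8.3717]ᵀ  (here Σx = 16.0000, Σ(x)² = 90.0000, Σln z = 8.3717, Σx·ln z = 36.5265).
Δ = 90.0000·5 − (16.0000)² = 194.0000; k = (36.5265·5 − 16.0000·8.3717)/194.0000 = 0.25095, ln C = (90.0000·8.3717 − 16.0000·36.5265)/194.0000 = 0.87129.

k = 0.251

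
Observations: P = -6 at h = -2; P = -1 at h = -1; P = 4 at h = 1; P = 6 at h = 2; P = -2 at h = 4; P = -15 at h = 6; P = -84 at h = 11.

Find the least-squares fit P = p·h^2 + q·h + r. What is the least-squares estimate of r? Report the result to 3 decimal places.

Sums needed: Σh^2·h^2 = 16227, Σh^2·h = 1611, Σh^2 = 183, Σh·h = 183, Σh = 21, Σ1 = 7.
Right-hand side: Σh^2·P = -10733, Σh·P = -993, ΣP = -98.
So MᵀM·[p, q, r]ᵀ = MᵀP: [[16227, 1611, 183]; [1611, 183, 21]; [183, 21, 7]]·[p, q, r]ᵀ = [-10733, -993, -98]ᵀ.
Row-reducing yields p = -277879/286182, q = 264073/95394, r = 146891/47697.

r = 3.080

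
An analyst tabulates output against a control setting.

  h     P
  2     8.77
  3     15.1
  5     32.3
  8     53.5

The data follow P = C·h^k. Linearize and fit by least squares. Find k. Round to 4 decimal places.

With ln Pᵢ as the transformed response and ln hᵢ as the regressor:
Σln h = 5.4806, Σ(ln h)² = 8.6018, Σln P = 12.3408, Σln h·ln P = 18.3559.
Normal system: [[8.6018, 5.4806]; [5.4806, 4]]·[k, ln C]ᵀ = [18.3559, 12.3408]ᵀ.
Slope k = (n·Σln h·ln P − Σln h·Σln P)/(n·Σ(ln h)² − (Σln h)²) = (4·18.3559 − 5.4806·12.3408)/4.3697 = 1.32461; ln C = (Σln P − k·Σln h)/n = 1.27026.

k = 1.3246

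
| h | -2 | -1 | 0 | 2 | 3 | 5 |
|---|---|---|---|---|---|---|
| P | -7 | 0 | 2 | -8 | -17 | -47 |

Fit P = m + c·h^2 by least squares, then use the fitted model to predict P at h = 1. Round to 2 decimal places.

Sums needed: Σ1 = 6, Σh^2 = 43, Σh^2·h^2 = 739.
Moment sums: ΣP = -77, Σh^2·P = -1388.
XᵀX·[m, c]ᵀ = XᵀP becomes [[6, 43]; [43, 739]]·[m, c]ᵀ = [-77, -1388]ᵀ.
Δ = 6·739 − 43² = 2585.
m = ((-77)·739 − 43·(-1388))/2585 = 2781/2585; c = (6·(-1388) − 43·(-77))/2585 = -5017/2585.
At h = 1: P̂ = (2781/2585)·(1) + (-5017/2585)·(1) = -2236/2585.

P̂ = -0.86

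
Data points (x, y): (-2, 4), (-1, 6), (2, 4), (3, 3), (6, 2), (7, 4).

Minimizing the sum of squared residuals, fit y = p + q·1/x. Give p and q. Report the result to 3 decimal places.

p = 3.734, q = -1.664

Sums needed: Σ1 = 6, Σ1/x = -5/14, Σ1/x·1/x = 2927/1764.
For Mᵀy: Σy = 23, Σ1/x·y = -86/21.
Normal equations: [[6, -5/14]; [-5/14, 2927/1764]]·[p, q]ᵀ = [23, -86/21]ᵀ.
Determinant 6·(2927/1764) − (-5/14)² = 5779/588.
p = (23·(2927/1764) − (-5/14)·(-86/21))/(5779/588) = 64741/17337; q = (6·(-86/21) − (-5/14)·23)/(5779/588) = -9618/5779.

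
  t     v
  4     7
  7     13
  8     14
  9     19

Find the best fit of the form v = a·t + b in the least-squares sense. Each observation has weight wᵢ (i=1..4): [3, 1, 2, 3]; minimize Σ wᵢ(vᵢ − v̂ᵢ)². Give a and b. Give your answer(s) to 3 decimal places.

a = 2.255, b = -2.315

Entries of XᵀWX: Σwᵢ·t·t = 468, Σwᵢ·t = 62, Σwᵢ·1 = 9.
And Σwᵢ·t·v = 912, Σwᵢ·v = 119.
XᵀWX·[a, b]ᵀ = XᵀWv becomes [[468, 62]; [62, 9]]·[a, b]ᵀ = [912, 119]ᵀ.
Δ = 468·9 − 62² = 368.
a = (912·9 − 62·119)/368 = 415/184; b = (468·119 − 62·912)/368 = -213/92.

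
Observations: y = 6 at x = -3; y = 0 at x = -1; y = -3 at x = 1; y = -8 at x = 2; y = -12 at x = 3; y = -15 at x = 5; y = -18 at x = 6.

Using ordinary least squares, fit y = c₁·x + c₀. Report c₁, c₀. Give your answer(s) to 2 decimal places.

c₁ = -2.68, c₀ = -2.16

Entries of MᵀM: Σx·x = 85, Σx = 13, Σ1 = 7.
For Mᵀy: Σx·y = -256, Σy = -50.
Eliminating c₀: 7·(row 1) − 13·(row 2) gives 426·c₁ = 7·(-256) − 13·(-50) = -1142, so c₁ = -571/213.
Then c₀ = ((-50) − 13·(-571/213))/7 = -461/213.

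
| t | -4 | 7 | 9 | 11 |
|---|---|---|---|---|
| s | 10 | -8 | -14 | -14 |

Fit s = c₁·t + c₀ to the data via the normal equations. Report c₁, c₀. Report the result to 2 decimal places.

Setting ∂/∂c₁ … = 0 gives: 267·c₁ + 23·c₀ = -376;  23·c₁ + 4·c₀ = -26.
det = 267·4 − 23² = 539.
c₁ = ((-376)·4 − 23·(-26))/539 = -906/539; c₀ = (267·(-26) − 23·(-376))/539 = 1706/539.

c₁ = -1.68, c₀ = 3.17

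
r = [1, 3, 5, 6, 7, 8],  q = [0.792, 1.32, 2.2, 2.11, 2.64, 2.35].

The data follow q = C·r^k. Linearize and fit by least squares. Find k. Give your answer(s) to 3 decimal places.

Linearized form: ln q = k·ln r + ln C. From the 6 transformed points,
Σln r = 8.5252, Σ(ln r)² = 15.1183, Σln q = 3.4048, Σln r·ln q = 6.5776.
Equations: 15.1183·k + 8.5252·ln C = 6.5776;  8.5252·k + 6·ln C = 3.4048.
Slope k = (n·Σln r·ln q − Σln r·Σln q)/(n·Σ(ln r)² − (Σln r)²) = (6·6.5776 − 8.5252·3.4048)/18.0313 = 0.57896; ln C = (Σln q − k·Σln r)/n = -0.25516.

k = 0.579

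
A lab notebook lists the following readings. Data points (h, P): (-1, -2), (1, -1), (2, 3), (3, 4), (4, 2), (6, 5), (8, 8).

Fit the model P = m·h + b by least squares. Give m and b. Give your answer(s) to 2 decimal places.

Compute the Gram sums: Σh·h = 131, Σh = 23, Σ1 = 7.
Right-hand side: Σh·P = 121, ΣP = 19.
Eliminating b: 7·(row 1) − 23·(row 2) gives 388·m = 7·121 − 23·19 = 410, so m = 205/194.
Then b = (19 − 23·(205/194))/7 = -147/194.

m = 1.06, b = -0.76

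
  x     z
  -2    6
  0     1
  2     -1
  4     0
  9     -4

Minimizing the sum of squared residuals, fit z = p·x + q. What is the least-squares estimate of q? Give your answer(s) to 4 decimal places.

From the data, Σx·x = 105, Σx = 13, Σ1 = 5.
Right-hand side: Σx·z = -50, Σz = 2.
Normal equations: [[105, 13]; [13, 5]]·[p, q]ᵀ = [-50, 2]ᵀ.
Determinant 105·5 − 13² = 356.
p = ((-50)·5 − 13·2)/356 = -69/89; q = (105·2 − 13·(-50))/356 = 215/89.

q = 2.4157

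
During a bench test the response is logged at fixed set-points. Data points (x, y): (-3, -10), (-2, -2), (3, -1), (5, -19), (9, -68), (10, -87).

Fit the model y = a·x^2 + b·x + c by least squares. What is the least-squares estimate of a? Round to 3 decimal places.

a = -1.006

Sums needed: Σx^2·x^2 = 17364, Σx^2·x = 1846, Σx^2 = 228, Σx·x = 228, Σx = 22, Σ1 = 6.
For Aᵀy: Σx^2·y = -14790, Σx·y = -1546, Σy = -187.
So AᵀA·[a, b, c]ᵀ = Aᵀy: [[17364, 1846, 228]; [1846, 228, 22]; [228, 22, 6]]·[a, b, c]ᵀ = [-14790, -1546, -187]ᵀ.
Row-reducing yields a = -394759/392550, b = 13797/13085, c = 1248697/392550.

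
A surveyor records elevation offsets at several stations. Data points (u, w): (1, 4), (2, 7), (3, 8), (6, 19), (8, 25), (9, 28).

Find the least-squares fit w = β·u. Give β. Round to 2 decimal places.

β = 3.12

Normal-equation sums: Σu·u = 195.
For Mᵀw: Σu·w = 608.
So MᵀM·[β]ᵀ = Mᵀw: [[195]]·[β]ᵀ = [608]ᵀ.
Hence β = 608 / 195 ≈ 3.11795.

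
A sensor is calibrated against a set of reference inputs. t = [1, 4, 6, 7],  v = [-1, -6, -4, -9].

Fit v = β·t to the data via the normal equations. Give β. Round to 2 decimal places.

The normal system AᵀA·[β]ᵀ = Aᵀv is [[102]]·[β]ᵀ = [-112]ᵀ.
Hence β = -112 / 102 ≈ -1.09804.

β = -1.10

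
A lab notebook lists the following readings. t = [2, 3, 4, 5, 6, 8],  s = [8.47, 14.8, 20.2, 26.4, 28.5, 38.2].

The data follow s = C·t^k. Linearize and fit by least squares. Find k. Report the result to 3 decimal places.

k = 1.073

Taking logs, ln s = k·ln t + ln C, so regress ln s on ln t.
XᵀX = [[13.7340, 8.6587]; [8.6587, 6]], rhs = [27.4536, 18.1029]ᵀ  (here Σln t = 8.6587, Σ(ln t)² = 13.7340, Σln s = 18.1029, Σln t·ln s = 27.4536).
Slope k = (n·Σln t·ln s − Σln t·Σln s)/(n·Σ(ln t)² − (Σln t)²) = (6·27.4536 − 8.6587·18.1029)/7.4309 = 1.07305; ln C = (Σln s − k·Σln t)/n = 1.46862.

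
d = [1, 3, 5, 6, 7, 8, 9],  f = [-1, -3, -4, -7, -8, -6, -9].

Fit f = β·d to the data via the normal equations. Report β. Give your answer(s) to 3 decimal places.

β = -0.970

Setting ∂/∂β … = 0 gives: 265·β = -257.
β = (-257)/265 = -0.969811.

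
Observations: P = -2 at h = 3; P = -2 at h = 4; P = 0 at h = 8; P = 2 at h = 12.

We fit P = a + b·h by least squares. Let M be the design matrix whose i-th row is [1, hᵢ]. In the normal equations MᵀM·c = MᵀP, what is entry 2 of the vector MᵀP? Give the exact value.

Entry 2 ↔ basis h, so (MᵀP)_{2} = Σᵢ (h)·Pᵢ = (3)·(-2) + (4)·(-2) + (8)·(0) + (12)·(2) = 10.

10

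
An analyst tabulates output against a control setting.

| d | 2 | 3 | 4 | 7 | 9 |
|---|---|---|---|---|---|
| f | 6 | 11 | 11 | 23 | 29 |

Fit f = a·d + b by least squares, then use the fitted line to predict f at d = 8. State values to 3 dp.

The normal equations are: 159·a + 25·b = 511;  25·a + 5·b = 80.
Δ = 159·5 − 25² = 170.
a = (511·5 − 25·80)/170 = 111/34; b = (159·80 − 25·511)/170 = -11/34.
At d = 8: f̂ = (111/34)·(8) + (-11/34)·(1) = 877/34.

f̂ = 25.794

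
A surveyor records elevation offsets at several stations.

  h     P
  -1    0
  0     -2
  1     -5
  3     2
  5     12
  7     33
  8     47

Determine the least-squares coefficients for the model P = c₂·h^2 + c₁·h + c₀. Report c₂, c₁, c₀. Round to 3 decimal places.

The normal equations are: 7205·c₂ + 1007·c₁ + 149·c₀ = 4938;  1007·c₂ + 149·c₁ + 23·c₀ = 668;  149·c₂ + 23·c₁ + 7·c₀ = 87.
Row-reducing yields c₂ = 50539/49764, c₁ = -97147/49764, c₀ = -23011/8294.

c₂ = 1.016, c₁ = -1.952, c₀ = -2.774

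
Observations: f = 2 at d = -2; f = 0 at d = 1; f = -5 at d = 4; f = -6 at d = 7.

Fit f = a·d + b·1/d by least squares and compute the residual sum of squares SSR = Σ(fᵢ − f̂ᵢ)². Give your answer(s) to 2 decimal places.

SSR = 2.37

Compute the Gram sums: Σd·d = 70, Σd·1/d = 4, Σ1/d·1/d = 1045/784.
For Mᵀf: Σd·f = -66, Σ1/d·f = -87/28.
Eliminating b: (1045/784)·(row 1) − 4·(row 2) gives (4329/56)·a = (1045/784)·(-66) − 4·(-87/28) = -29613/392, so a = -9871/10101.
Then b = ((-87/28) − 4·(-9871/10101))/(1045/784) = 868/1443.
Residuals: 1166/3367, 1265/3367, -4180/3367, 363/481; SSR = 7986/3367.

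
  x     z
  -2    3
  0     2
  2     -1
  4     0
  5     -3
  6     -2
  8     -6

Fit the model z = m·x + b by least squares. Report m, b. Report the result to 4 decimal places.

The normal equations are: 149·m + 23·b = -83;  23·m + 7·b = -7.
(Σx·x = 149, Σx = 23, Σ1 = 7, Σx·z = -83, Σz = -7.)
Determinant 149·7 − 23² = 514.
m = ((-83)·7 − 23·(-7))/514 = -210/257; b = (149·(-7) − 23·(-83))/514 = 433/257.

m = -0.8171, b = 1.6848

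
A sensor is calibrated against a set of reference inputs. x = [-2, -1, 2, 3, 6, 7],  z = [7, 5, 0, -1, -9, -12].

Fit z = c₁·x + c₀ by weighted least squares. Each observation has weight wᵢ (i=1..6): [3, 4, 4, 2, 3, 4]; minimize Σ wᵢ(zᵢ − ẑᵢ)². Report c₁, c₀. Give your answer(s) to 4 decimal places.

c₁ = -2.0786, c₀ = 3.3965

From the data, Σwᵢ·x·x = 354, Σwᵢ·x = 50, Σwᵢ·1 = 20.
For AᵀWz: Σwᵢ·x·z = -566, Σwᵢ·z = -36.
So AᵀWA·[c₁, c₀]ᵀ = AᵀWz: [[354, 50]; [50, 20]]·[c₁, c₀]ᵀ = [-566, -36]ᵀ.
Δ = 354·20 − 50² = 4580.
c₁ = ((-566)·20 − 50·(-36))/4580 = -476/229; c₀ = (354·(-36) − 50·(-566))/4580 = 3889/1145.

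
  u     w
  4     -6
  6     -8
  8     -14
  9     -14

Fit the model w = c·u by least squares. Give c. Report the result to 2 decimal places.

c = -1.57

Sums needed: Σu·u = 197.
Moment sums: Σu·w = -310.
So MᵀM·[c]ᵀ = Mᵀw: [[197]]·[c]ᵀ = [-310]ᵀ.
c = (-310)/197 = -1.5736.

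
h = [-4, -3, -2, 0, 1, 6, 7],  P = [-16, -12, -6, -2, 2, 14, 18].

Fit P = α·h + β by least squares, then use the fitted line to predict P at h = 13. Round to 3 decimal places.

P̂ = 35.595

Compute the Gram sums: Σh·h = 115, Σh = 5, Σ1 = 7.
Moment sums: Σh·P = 324, ΣP = -2.
AᵀA·[α, β]ᵀ = AᵀP becomes [[115, 5]; [5, 7]]·[α, β]ᵀ = [324, -2]ᵀ.
Δ = 115·7 − 5² = 780.
α = (324·7 − 5·(-2))/780 = 1139/390; β = (115·(-2) − 5·324)/780 = -185/78.
At h = 13: P̂ = (1139/390)·(13) + (-185/78)·(1) = 6941/195.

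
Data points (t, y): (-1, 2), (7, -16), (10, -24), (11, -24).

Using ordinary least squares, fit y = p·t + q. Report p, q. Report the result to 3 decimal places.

Compute the Gram sums: Σt·t = 271, Σt = 27, Σ1 = 4.
Moment sums: Σt·y = -618, Σy = -62.
det = 271·4 − 27² = 355.
p = ((-618)·4 − 27·(-62))/355 = -798/355; q = (271·(-62) − 27·(-618))/355 = -116/355.

p = -2.248, q = -0.327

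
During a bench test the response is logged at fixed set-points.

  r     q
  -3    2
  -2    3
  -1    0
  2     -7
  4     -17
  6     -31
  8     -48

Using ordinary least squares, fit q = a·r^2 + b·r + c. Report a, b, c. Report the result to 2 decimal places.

Entries of MᵀM: Σr^2·r^2 = 5762, Σr^2·r = 764, Σr^2 = 134, Σr·r = 134, Σr = 14, Σ1 = 7.
Right-hand side: Σr^2·q = -4458, Σr·q = -664, Σq = -98.
Solving the 3×3 system (Gaussian elimination) gives a = -72737/162489, b = -377050/162489, c = -42784/54163.

a = -0.45, b = -2.32, c = -0.79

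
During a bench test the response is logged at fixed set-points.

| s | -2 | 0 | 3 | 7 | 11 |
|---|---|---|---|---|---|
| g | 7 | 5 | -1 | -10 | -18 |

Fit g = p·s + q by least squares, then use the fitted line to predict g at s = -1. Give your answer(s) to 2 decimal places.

ĝ = 6.15

Entries of XᵀX: Σs·s = 183, Σs = 19, Σ1 = 5.
For Xᵀg: Σs·g = -285, Σg = -17.
Normal equations: [[183, 19]; [19, 5]]·[p, q]ᵀ = [-285, -17]ᵀ.
Eliminating q: 5·(row 1) − 19·(row 2) gives 554·p = 5·(-285) − 19·(-17) = -1102, so p = -551/277.
Then q = ((-17) − 19·(-551/277))/5 = 1152/277.
At s = -1: ĝ = (-551/277)·(-1) + (1152/277)·(1) = 1703/277.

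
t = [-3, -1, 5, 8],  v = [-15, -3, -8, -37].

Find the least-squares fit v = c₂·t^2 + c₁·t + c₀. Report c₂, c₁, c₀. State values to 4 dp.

Forming AᵀA = [[4803, 609, 99]; [609, 99, 9]; [99, 9, 4]] and Aᵀv = [-2706, -288, -63]ᵀ gives AᵀA·[c₂, c₁, c₀]ᵀ = Aᵀv.
Inverting the 3×3 Gram matrix, [c₂, c₁, c₀]ᵀ = [-1503/1604, 4393/1604, 513/401]ᵀ.

c₂ = -0.9370, c₁ = 2.7388, c₀ = 1.2793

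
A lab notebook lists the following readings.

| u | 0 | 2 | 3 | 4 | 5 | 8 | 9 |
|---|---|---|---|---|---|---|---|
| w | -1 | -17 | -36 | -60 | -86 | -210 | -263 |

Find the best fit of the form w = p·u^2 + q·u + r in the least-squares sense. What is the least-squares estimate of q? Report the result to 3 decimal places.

q = -2.600

Sums needed: Σu^2·u^2 = 11635, Σu^2·u = 1465, Σu^2 = 199, Σu·u = 199, Σu = 31, Σ1 = 7.
And Σu^2·w = -38245, Σu·w = -4859, Σw = -673.
Normal equations: [[11635, 1465, 199]; [1465, 199, 31]; [199, 31, 7]]·[p, q, r]ᵀ = [-38245, -4859, -673]ᵀ.
Row-reducing yields p = -16133/5481, q = -42748/16443, r = -15650/16443.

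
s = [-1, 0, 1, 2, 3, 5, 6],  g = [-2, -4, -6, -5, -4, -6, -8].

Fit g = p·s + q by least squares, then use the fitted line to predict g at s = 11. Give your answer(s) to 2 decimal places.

ĝ = -10.30

The normal equations are: 76·p + 16·q = -104;  16·p + 7·q = -35.
(Σs·s = 76, Σs = 16, Σ1 = 7, Σs·g = -104, Σg = -35.)
Determinant 76·7 − 16² = 276.
p = ((-104)·7 − 16·(-35))/276 = -14/23; q = (76·(-35) − 16·(-104))/276 = -83/23.
At s = 11: ĝ = (-14/23)·(11) + (-83/23)·(1) = -237/23.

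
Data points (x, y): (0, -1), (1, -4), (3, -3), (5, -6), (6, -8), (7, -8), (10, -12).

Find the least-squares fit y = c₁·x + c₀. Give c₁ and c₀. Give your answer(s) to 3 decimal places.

Forming AᵀA = [[220, 32]; [32, 7]] and Aᵀy = [-267, -42]ᵀ gives AᵀA·[c₁, c₀]ᵀ = Aᵀy.
Eliminating c₀: 7·(row 1) − 32·(row 2) gives 516·c₁ = 7·(-267) − 32·(-42) = -525, so c₁ = -175/172.
Then c₀ = ((-42) − 32·(-175/172))/7 = -58/43.

c₁ = -1.017, c₀ = -1.349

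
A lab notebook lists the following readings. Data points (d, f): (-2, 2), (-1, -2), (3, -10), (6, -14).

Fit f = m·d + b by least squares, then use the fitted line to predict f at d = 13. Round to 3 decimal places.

f̂ = -28.439

Entries of MᵀM: Σd·d = 50, Σd = 6, Σ1 = 4.
Moment sums: Σd·f = -116, Σf = -24.
Normal equations: [[50, 6]; [6, 4]]·[m, b]ᵀ = [-116, -24]ᵀ.
Eliminating b: 4·(row 1) − 6·(row 2) gives 164·m = 4·(-116) − 6·(-24) = -320, so m = -80/41.
Then b = ((-24) − 6·(-80/41))/4 = -126/41.
At d = 13: f̂ = (-80/41)·(13) + (-126/41)·(1) = -1166/41.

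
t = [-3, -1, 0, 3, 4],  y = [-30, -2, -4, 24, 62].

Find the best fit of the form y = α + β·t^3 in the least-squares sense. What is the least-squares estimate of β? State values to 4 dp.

Setting ∂/∂α … = 0 gives: 5·α + 63·β = 50;  63·α + 5555·β = 5428.
(Σ1 = 5, Σt^3 = 63, Σt^3·t^3 = 5555, Σy = 50, Σt^3·y = 5428.)
Determinant 5·5555 − 63² = 23806.
α = (50·5555 − 63·5428)/23806 = -32107/11903; β = (5·5428 − 63·50)/23806 = 11995/11903.

β = 1.0077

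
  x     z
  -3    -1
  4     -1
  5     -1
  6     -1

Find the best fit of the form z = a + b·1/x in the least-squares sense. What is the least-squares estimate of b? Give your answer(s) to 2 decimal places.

Entries of MᵀM: Σ1 = 4, Σ1/x = 17/60, Σ1/x·1/x = 869/3600.
Moment sums: Σz = -4, Σ1/x·z = -17/60.
MᵀM·[a, b]ᵀ = Mᵀz becomes [[4, 17/60]; [17/60, 869/3600]]·[a, b]ᵀ = [-4, -17/60]ᵀ.
Determinant 4·(869/3600) − (17/60)² = 3187/3600.
a = ((-4)·(869/3600) − (17/60)·(-17/60))/(3187/3600) = -1; b = (4·(-17/60) − (17/60)·(-4))/(3187/3600) = 0.

b = 0.00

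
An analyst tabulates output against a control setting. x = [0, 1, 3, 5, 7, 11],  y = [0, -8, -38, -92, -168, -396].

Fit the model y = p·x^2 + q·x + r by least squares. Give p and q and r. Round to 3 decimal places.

Sums needed: Σx^2·x^2 = 17749, Σx^2·x = 1827, Σx^2 = 205, Σx·x = 205, Σx = 27, Σ1 = 6.
Right-hand side: Σx^2·y = -58798, Σx·y = -6114, Σy = -702.
So MᵀM·[p, q, r]ᵀ = Mᵀy: [[17749, 1827, 205]; [1827, 205, 27]; [205, 27, 6]]·[p, q, r]ᵀ = [-58798, -6114, -702]ᵀ.
Solving the 3×3 system (Gaussian elimination) gives p = -6054/2045, q = -6792/2045, r = -1856/2045.

p = -2.960, q = -3.321, r = -0.908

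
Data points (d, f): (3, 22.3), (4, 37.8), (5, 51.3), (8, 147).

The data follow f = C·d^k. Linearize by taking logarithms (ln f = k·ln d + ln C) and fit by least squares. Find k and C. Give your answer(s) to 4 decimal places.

Let Y = ln f. Fitting Y = k·ln d + ln C by least squares:
Sums: Σln d = 6.1738, Σ(ln d)² = 10.0431, Σln f = 15.6650, Σln d·ln f = 25.1610.
Normal system: [[10.0431, 6.1738]; [6.1738, 4]]·[k, ln C]ᵀ = [25.1610, 15.6650]ᵀ.
Solving (det = 2.0569): k = 1.91134, ln C = 0.96620, so C = exp(0.96620) = 2.62795.

k = 1.9113, C = 2.6279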